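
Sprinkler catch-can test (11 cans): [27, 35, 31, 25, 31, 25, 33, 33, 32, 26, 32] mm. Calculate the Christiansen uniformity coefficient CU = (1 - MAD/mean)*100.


mean = 30.000000 mm
MAD = 3.090909 mm
CU = (1 - 3.090909/30.000000)*100

89.6970 %


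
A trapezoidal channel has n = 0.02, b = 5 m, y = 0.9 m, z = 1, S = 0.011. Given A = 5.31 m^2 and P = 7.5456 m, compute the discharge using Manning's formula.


R = A/P = 5.31/7.5456 = 0.703721
Q = (1/0.02) * 5.31 * 0.703721^(2/3) * 0.011^0.5

22.0307 m^3/s


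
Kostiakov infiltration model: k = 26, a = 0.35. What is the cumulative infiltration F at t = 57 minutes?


F = k * t^a = 26 * 57^0.35
F = 26 * 4.116766

107.0359 mm


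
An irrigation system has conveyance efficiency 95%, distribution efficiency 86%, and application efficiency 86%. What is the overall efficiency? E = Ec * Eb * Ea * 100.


Ec = 0.95, Eb = 0.86, Ea = 0.86
E = 0.95 * 0.86 * 0.86 * 100 = 70.2620%

70.2620 %


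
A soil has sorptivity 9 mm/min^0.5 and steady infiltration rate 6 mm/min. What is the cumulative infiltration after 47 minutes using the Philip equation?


F = S*sqrt(t) + A*t
F = 9*sqrt(47) + 6*47
F = 9*6.855655 + 282

343.7009 mm


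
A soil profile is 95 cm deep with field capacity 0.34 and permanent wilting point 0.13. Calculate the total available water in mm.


AWC = (FC - PWP) * d * 10
AWC = (0.34 - 0.13) * 95 * 10
AWC = 0.2100 * 95 * 10

199.5000 mm


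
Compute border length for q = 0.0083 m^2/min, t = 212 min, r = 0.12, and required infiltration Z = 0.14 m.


L = q*t/((1+r)*Z)
L = 0.0083*212/((1+0.12)*0.14)
L = 1.7596/0.1568

11.2219 m


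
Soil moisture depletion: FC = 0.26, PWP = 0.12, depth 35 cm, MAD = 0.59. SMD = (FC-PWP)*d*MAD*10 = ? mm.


SMD = (FC - PWP) * d * MAD * 10
SMD = (0.26 - 0.12) * 35 * 0.59 * 10
SMD = 0.1400 * 35 * 0.59 * 10

28.9100 mm


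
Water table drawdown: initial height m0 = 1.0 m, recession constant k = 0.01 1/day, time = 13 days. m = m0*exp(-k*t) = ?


m = m0 * exp(-k*t)
m = 1.0 * exp(-0.01 * 13)
m = 1.0 * exp(-0.1300)

0.8781 m


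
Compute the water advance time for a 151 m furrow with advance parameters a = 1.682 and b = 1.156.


t = (L/a)^(1/b)
t = (151/1.682)^(1/1.156)
t = 89.774078^(1/1.156)

48.9302 min


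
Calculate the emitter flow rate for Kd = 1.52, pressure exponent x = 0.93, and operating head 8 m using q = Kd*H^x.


q = Kd * H^x = 1.52 * 8^0.93 = 1.52 * 6.916298

10.5128 L/h


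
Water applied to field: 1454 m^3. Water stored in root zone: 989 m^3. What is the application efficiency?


Ea = V_root / V_field * 100 = 989 / 1454 * 100 = 68.0193%

68.0193 %


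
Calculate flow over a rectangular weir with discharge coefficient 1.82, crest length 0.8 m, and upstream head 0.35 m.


Q = C * L * H^(3/2) = 1.82 * 0.8 * 0.35^1.5 = 1.82 * 0.8 * 0.207063

0.3015 m^3/s


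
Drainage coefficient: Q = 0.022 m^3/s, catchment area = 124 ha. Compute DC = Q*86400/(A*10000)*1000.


DC = Q * 86400 / (A * 10000) * 1000
DC = 0.022 * 86400 / (124 * 10000) * 1000
DC = 1900800.0000 / 1240000

1.5329 mm/day


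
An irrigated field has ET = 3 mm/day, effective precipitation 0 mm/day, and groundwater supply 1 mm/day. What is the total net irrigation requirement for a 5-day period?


Daily deficit = ET - Pe - GW = 3 - 0 - 1 = 2 mm/day
NIR = 2 * 5 = 10 mm

10.0000 mm


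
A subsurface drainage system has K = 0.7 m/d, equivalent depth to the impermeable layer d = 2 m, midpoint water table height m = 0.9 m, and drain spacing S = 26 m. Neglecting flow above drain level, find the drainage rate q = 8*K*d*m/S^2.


q = 8*K*d*m/S^2
q = 8*0.7*2*0.9/26^2
q = 10.0800 / 676

0.0149 m/d


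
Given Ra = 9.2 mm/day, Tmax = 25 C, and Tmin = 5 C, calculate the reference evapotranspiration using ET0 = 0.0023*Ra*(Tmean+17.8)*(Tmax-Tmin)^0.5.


Tmean = (Tmax + Tmin)/2 = (25 + 5)/2 = 15.0
ET0 = 0.0023 * 9.2 * (15.0 + 17.8) * sqrt(25 - 5)
ET0 = 0.0023 * 9.2 * 32.8 * 4.472136

3.1039 mm/day


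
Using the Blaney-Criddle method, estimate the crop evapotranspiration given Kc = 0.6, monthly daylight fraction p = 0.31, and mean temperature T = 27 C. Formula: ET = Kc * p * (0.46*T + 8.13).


ET = Kc * p * (0.46*T + 8.13)
ET = 0.6 * 0.31 * (0.46*27 + 8.13)
ET = 0.6 * 0.31 * 20.5500

3.8223 mm/day


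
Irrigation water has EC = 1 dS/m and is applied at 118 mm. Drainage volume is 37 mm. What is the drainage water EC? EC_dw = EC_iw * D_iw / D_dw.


EC_dw = EC_iw * D_iw / D_dw
EC_dw = 1 * 118 / 37
EC_dw = 118 / 37

3.1892 dS/m


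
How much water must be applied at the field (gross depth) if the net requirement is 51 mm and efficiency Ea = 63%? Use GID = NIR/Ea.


Ea = 63% = 0.63
GID = NIR / Ea = 51 / 0.63 = 80.9524 mm

80.9524 mm


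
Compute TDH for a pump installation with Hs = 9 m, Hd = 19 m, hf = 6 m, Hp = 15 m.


TDH = Hs + Hd + hf + Hp = 9 + 19 + 6 + 15 = 49

49 m


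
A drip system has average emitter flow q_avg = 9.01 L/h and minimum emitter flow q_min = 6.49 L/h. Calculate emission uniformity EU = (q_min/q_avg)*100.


EU = (q_min/q_avg)*100 = (6.49/9.01)*100 = 72.0311%

72.0311 %


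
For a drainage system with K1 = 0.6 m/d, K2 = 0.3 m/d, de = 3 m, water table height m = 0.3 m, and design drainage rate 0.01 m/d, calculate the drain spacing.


S^2 = 8*K2*de*m/q + 4*K1*m^2/q
S^2 = 8*0.3*3*0.3/0.01 + 4*0.6*0.3^2/0.01
S = sqrt(237.6000)

15.4143 m


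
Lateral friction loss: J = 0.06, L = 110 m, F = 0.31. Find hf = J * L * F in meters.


hf = J * L * F = 0.06 * 110 * 0.31 = 2.0460 m

2.0460 m


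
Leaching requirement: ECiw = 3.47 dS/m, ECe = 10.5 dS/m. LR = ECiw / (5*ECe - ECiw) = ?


LR = ECiw / (5*ECe - ECiw)
LR = 3.47 / (5*10.5 - 3.47)
LR = 3.47 / 49.0300

0.0708


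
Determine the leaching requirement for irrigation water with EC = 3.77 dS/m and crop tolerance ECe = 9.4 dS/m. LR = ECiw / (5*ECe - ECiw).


LR = ECiw / (5*ECe - ECiw)
LR = 3.77 / (5*9.4 - 3.77)
LR = 3.77 / 43.2300

0.0872


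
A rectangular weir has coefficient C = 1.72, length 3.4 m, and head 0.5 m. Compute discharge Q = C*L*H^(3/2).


Q = C * L * H^(3/2) = 1.72 * 3.4 * 0.5^1.5 = 1.72 * 3.4 * 0.353553

2.0676 m^3/s


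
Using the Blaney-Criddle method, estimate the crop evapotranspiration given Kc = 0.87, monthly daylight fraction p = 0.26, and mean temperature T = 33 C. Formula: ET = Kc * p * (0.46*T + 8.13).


ET = Kc * p * (0.46*T + 8.13)
ET = 0.87 * 0.26 * (0.46*33 + 8.13)
ET = 0.87 * 0.26 * 23.3100

5.2727 mm/day


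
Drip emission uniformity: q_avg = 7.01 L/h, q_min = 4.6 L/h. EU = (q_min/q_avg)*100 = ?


EU = (q_min/q_avg)*100 = (4.6/7.01)*100 = 65.6205%

65.6205 %


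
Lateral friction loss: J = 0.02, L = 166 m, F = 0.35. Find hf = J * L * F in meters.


hf = J * L * F = 0.02 * 166 * 0.35 = 1.1620 m

1.1620 m


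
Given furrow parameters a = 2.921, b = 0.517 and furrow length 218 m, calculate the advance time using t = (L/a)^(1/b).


t = (L/a)^(1/b)
t = (218/2.921)^(1/0.517)
t = 74.631975^(1/0.517)

4194.4864 min


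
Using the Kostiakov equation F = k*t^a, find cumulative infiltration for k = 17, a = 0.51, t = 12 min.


F = k * t^a = 17 * 12^0.51
F = 17 * 3.551260

60.3714 mm


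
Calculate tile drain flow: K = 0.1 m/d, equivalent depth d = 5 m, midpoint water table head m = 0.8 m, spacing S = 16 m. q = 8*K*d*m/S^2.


q = 8*K*d*m/S^2
q = 8*0.1*5*0.8/16^2
q = 3.2000 / 256

0.0125 m/d


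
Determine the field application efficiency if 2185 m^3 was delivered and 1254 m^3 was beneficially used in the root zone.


Ea = V_root / V_field * 100 = 1254 / 2185 * 100 = 57.3913%

57.3913 %


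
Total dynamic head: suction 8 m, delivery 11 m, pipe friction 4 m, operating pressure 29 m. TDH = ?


TDH = Hs + Hd + hf + Hp = 8 + 11 + 4 + 29 = 52

52 m


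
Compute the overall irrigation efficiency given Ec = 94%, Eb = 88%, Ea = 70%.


Ec = 0.94, Eb = 0.88, Ea = 0.7
E = 0.94 * 0.88 * 0.7 * 100 = 57.9040%

57.9040 %


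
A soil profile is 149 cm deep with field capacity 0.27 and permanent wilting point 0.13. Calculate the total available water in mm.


AWC = (FC - PWP) * d * 10
AWC = (0.27 - 0.13) * 149 * 10
AWC = 0.1400 * 149 * 10

208.6000 mm


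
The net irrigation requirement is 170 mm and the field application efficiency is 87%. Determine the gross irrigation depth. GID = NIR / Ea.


Ea = 87% = 0.87
GID = NIR / Ea = 170 / 0.87 = 195.4023 mm

195.4023 mm


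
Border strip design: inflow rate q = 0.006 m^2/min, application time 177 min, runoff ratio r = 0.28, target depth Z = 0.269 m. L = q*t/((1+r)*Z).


L = q*t/((1+r)*Z)
L = 0.006*177/((1+0.28)*0.269)
L = 1.062/0.34432

3.0843 m


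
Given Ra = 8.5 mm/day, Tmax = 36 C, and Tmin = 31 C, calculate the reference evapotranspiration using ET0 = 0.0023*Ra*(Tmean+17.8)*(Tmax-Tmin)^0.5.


Tmean = (Tmax + Tmin)/2 = (36 + 31)/2 = 33.5
ET0 = 0.0023 * 8.5 * (33.5 + 17.8) * sqrt(36 - 31)
ET0 = 0.0023 * 8.5 * 51.3 * 2.236068

2.2426 mm/day


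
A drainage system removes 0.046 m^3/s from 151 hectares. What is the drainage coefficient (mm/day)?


DC = Q * 86400 / (A * 10000) * 1000
DC = 0.046 * 86400 / (151 * 10000) * 1000
DC = 3974400.0000 / 1510000

2.6321 mm/day


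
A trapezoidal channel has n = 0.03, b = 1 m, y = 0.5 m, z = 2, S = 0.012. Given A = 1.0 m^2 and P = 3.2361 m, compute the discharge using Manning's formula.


R = A/P = 1.0/3.2361 = 0.309014
Q = (1/0.03) * 1.0 * 0.309014^(2/3) * 0.012^0.5

1.6690 m^3/s


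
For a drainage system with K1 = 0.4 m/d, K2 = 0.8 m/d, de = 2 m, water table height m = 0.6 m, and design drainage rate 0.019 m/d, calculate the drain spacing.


S^2 = 8*K2*de*m/q + 4*K1*m^2/q
S^2 = 8*0.8*2*0.6/0.019 + 4*0.4*0.6^2/0.019
S = sqrt(434.5263)

20.8453 m


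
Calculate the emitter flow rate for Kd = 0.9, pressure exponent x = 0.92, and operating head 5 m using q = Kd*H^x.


q = Kd * H^x = 0.9 * 5^0.92 = 0.9 * 4.395947

3.9564 L/h


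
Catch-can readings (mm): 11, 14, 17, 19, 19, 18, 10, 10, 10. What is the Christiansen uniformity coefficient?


mean = 14.222222 mm
MAD = 3.580247 mm
CU = (1 - 3.580247/14.222222)*100

74.8264 %


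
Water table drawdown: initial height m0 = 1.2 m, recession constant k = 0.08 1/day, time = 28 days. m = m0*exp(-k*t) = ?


m = m0 * exp(-k*t)
m = 1.2 * exp(-0.08 * 28)
m = 1.2 * exp(-2.2400)

0.1278 m


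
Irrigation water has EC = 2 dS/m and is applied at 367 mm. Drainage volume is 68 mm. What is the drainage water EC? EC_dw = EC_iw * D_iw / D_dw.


EC_dw = EC_iw * D_iw / D_dw
EC_dw = 2 * 367 / 68
EC_dw = 734 / 68

10.7941 dS/m


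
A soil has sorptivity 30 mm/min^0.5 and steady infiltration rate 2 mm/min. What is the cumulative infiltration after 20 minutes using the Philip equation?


F = S*sqrt(t) + A*t
F = 30*sqrt(20) + 2*20
F = 30*4.472136 + 40

174.1641 mm


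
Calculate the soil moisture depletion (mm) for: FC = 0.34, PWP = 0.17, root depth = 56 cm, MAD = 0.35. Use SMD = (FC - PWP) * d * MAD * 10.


SMD = (FC - PWP) * d * MAD * 10
SMD = (0.34 - 0.17) * 56 * 0.35 * 10
SMD = 0.1700 * 56 * 0.35 * 10

33.3200 mm


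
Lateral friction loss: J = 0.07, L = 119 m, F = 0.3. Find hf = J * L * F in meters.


hf = J * L * F = 0.07 * 119 * 0.3 = 2.4990 m

2.4990 m


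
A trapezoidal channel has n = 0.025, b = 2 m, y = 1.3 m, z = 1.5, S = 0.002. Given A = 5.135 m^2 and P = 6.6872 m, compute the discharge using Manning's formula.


R = A/P = 5.135/6.6872 = 0.767885
Q = (1/0.025) * 5.135 * 0.767885^(2/3) * 0.002^0.5

7.7028 m^3/s


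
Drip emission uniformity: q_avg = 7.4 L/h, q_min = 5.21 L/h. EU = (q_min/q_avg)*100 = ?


EU = (q_min/q_avg)*100 = (5.21/7.4)*100 = 70.4054%

70.4054 %


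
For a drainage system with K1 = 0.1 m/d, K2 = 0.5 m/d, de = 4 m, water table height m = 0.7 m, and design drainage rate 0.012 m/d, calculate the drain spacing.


S^2 = 8*K2*de*m/q + 4*K1*m^2/q
S^2 = 8*0.5*4*0.7/0.012 + 4*0.1*0.7^2/0.012
S = sqrt(949.6667)

30.8167 m


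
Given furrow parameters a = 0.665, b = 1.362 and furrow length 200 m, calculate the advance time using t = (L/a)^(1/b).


t = (L/a)^(1/b)
t = (200/0.665)^(1/1.362)
t = 300.751880^(1/1.362)

65.9988 min


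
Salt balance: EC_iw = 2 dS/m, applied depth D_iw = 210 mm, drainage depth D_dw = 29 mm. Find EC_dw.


EC_dw = EC_iw * D_iw / D_dw
EC_dw = 2 * 210 / 29
EC_dw = 420 / 29

14.4828 dS/m


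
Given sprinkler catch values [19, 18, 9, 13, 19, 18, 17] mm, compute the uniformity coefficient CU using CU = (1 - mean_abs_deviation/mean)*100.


mean = 16.142857 mm
MAD = 2.938776 mm
CU = (1 - 2.938776/16.142857)*100

81.7952 %


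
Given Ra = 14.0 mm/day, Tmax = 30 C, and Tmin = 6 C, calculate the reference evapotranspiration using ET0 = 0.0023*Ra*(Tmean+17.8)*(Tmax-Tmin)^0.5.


Tmean = (Tmax + Tmin)/2 = (30 + 6)/2 = 18.0
ET0 = 0.0023 * 14.0 * (18.0 + 17.8) * sqrt(30 - 6)
ET0 = 0.0023 * 14.0 * 35.8 * 4.898979

5.6473 mm/day


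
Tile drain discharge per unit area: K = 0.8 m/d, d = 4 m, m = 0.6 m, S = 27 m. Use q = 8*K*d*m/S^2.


q = 8*K*d*m/S^2
q = 8*0.8*4*0.6/27^2
q = 15.3600 / 729

0.0211 m/d


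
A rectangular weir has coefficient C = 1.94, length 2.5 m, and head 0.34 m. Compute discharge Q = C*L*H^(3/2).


Q = C * L * H^(3/2) = 1.94 * 2.5 * 0.34^1.5 = 1.94 * 2.5 * 0.198252

0.9615 m^3/s


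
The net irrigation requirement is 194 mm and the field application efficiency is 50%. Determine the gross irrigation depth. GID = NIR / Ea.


Ea = 50% = 0.5
GID = NIR / Ea = 194 / 0.5 = 388.0000 mm

388.0000 mm


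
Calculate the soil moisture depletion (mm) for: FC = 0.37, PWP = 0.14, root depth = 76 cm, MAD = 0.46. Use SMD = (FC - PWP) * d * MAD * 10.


SMD = (FC - PWP) * d * MAD * 10
SMD = (0.37 - 0.14) * 76 * 0.46 * 10
SMD = 0.2300 * 76 * 0.46 * 10

80.4080 mm


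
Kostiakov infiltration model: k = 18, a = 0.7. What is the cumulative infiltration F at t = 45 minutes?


F = k * t^a = 18 * 45^0.7
F = 18 * 14.363119

258.5361 mm


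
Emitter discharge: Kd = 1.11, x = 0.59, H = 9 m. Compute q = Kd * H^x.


q = Kd * H^x = 1.11 * 9^0.59 = 1.11 * 3.655974

4.0581 L/h


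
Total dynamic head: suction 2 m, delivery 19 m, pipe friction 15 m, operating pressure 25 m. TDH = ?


TDH = Hs + Hd + hf + Hp = 2 + 19 + 15 + 25 = 61

61 m


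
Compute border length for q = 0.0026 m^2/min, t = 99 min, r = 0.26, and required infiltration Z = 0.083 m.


L = q*t/((1+r)*Z)
L = 0.0026*99/((1+0.26)*0.083)
L = 0.2574/0.10458

2.4613 m


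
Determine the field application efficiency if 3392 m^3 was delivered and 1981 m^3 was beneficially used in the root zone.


Ea = V_root / V_field * 100 = 1981 / 3392 * 100 = 58.4021%

58.4021 %


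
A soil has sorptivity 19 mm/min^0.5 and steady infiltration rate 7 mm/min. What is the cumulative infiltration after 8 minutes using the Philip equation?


F = S*sqrt(t) + A*t
F = 19*sqrt(8) + 7*8
F = 19*2.828427 + 56

109.7401 mm


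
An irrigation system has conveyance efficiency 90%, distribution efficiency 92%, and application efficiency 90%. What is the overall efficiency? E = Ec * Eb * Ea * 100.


Ec = 0.9, Eb = 0.92, Ea = 0.9
E = 0.9 * 0.92 * 0.9 * 100 = 74.5200%

74.5200 %


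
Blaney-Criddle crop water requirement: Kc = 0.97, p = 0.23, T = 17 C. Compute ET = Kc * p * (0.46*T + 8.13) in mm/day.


ET = Kc * p * (0.46*T + 8.13)
ET = 0.97 * 0.23 * (0.46*17 + 8.13)
ET = 0.97 * 0.23 * 15.9500

3.5584 mm/day


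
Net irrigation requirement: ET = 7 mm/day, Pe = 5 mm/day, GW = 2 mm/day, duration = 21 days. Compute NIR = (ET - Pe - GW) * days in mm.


Daily deficit = ET - Pe - GW = 7 - 5 - 2 = 0 mm/day
NIR = 0 * 21 = 0 mm

0 mm


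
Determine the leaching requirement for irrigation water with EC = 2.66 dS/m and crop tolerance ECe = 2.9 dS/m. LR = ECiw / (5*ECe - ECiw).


LR = ECiw / (5*ECe - ECiw)
LR = 2.66 / (5*2.9 - 2.66)
LR = 2.66 / 11.8400

0.2247


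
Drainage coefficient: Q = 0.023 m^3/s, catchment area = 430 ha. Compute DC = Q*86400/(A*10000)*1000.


DC = Q * 86400 / (A * 10000) * 1000
DC = 0.023 * 86400 / (430 * 10000) * 1000
DC = 1987200.0000 / 4300000

0.4621 mm/day


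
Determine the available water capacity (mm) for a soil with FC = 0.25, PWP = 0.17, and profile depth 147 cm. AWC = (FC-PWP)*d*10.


AWC = (FC - PWP) * d * 10
AWC = (0.25 - 0.17) * 147 * 10
AWC = 0.0800 * 147 * 10

117.6000 mm


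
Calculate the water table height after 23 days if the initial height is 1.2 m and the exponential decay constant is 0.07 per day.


m = m0 * exp(-k*t)
m = 1.2 * exp(-0.07 * 23)
m = 1.2 * exp(-1.6100)

0.2399 m


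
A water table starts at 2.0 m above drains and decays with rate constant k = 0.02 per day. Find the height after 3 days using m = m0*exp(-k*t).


m = m0 * exp(-k*t)
m = 2.0 * exp(-0.02 * 3)
m = 2.0 * exp(-0.0600)

1.8835 m


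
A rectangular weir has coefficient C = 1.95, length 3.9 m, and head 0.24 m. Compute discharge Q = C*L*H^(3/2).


Q = C * L * H^(3/2) = 1.95 * 3.9 * 0.24^1.5 = 1.95 * 3.9 * 0.117576

0.8942 m^3/s


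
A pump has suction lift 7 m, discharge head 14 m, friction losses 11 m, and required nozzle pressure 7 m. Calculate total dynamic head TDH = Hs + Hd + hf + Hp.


TDH = Hs + Hd + hf + Hp = 7 + 14 + 11 + 7 = 39

39 m


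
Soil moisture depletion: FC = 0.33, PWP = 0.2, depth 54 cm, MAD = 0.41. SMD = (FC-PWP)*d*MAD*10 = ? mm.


SMD = (FC - PWP) * d * MAD * 10
SMD = (0.33 - 0.2) * 54 * 0.41 * 10
SMD = 0.1300 * 54 * 0.41 * 10

28.7820 mm


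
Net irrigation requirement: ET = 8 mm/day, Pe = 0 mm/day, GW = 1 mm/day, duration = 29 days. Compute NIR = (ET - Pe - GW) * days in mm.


Daily deficit = ET - Pe - GW = 8 - 0 - 1 = 7 mm/day
NIR = 7 * 29 = 203 mm

203.0000 mm


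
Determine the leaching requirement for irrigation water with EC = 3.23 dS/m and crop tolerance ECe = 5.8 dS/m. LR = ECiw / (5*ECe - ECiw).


LR = ECiw / (5*ECe - ECiw)
LR = 3.23 / (5*5.8 - 3.23)
LR = 3.23 / 25.7700

0.1253


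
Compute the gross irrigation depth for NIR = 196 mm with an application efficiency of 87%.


Ea = 87% = 0.87
GID = NIR / Ea = 196 / 0.87 = 225.2874 mm

225.2874 mm


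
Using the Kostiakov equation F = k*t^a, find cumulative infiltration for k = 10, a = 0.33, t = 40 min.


F = k * t^a = 10 * 40^0.33
F = 10 * 3.378157

33.7816 mm


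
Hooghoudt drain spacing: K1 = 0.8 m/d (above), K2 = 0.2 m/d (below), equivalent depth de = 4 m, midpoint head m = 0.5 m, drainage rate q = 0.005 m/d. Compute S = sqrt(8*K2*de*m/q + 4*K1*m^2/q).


S^2 = 8*K2*de*m/q + 4*K1*m^2/q
S^2 = 8*0.2*4*0.5/0.005 + 4*0.8*0.5^2/0.005
S = sqrt(800.0000)

28.2843 m


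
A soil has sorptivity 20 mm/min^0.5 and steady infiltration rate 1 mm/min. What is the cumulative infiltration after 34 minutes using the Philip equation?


F = S*sqrt(t) + A*t
F = 20*sqrt(34) + 1*34
F = 20*5.830952 + 34

150.6190 mm


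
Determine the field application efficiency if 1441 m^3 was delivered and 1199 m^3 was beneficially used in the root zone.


Ea = V_root / V_field * 100 = 1199 / 1441 * 100 = 83.2061%

83.2061 %


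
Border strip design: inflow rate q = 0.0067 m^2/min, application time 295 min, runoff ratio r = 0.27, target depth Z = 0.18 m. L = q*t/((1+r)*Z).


L = q*t/((1+r)*Z)
L = 0.0067*295/((1+0.27)*0.18)
L = 1.9765/0.2286

8.6461 m


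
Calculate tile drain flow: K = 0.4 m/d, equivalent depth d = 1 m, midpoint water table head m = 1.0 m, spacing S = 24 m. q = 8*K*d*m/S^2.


q = 8*K*d*m/S^2
q = 8*0.4*1*1.0/24^2
q = 3.2000 / 576

0.0056 m/d


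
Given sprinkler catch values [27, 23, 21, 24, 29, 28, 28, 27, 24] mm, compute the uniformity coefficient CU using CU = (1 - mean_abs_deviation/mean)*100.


mean = 25.666667 mm
MAD = 2.370370 mm
CU = (1 - 2.370370/25.666667)*100

90.7648 %


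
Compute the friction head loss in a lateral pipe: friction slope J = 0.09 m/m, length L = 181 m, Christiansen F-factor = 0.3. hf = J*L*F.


hf = J * L * F = 0.09 * 181 * 0.3 = 4.8870 m

4.8870 m


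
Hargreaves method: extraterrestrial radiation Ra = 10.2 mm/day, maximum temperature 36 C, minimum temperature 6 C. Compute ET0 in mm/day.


Tmean = (Tmax + Tmin)/2 = (36 + 6)/2 = 21.0
ET0 = 0.0023 * 10.2 * (21.0 + 17.8) * sqrt(36 - 6)
ET0 = 0.0023 * 10.2 * 38.8 * 5.477226

4.9856 mm/day


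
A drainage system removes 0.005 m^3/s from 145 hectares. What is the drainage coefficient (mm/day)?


DC = Q * 86400 / (A * 10000) * 1000
DC = 0.005 * 86400 / (145 * 10000) * 1000
DC = 432000.0000 / 1450000

0.2979 mm/day


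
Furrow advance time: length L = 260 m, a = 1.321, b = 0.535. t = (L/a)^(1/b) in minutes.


t = (L/a)^(1/b)
t = (260/1.321)^(1/0.535)
t = 196.820590^(1/0.535)

19408.0677 min


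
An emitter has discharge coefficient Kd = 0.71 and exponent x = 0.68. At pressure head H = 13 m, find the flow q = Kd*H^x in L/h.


q = Kd * H^x = 0.71 * 13^0.68 = 0.71 * 5.721126

4.0620 L/h


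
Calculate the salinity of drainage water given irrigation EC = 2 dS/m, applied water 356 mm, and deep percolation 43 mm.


EC_dw = EC_iw * D_iw / D_dw
EC_dw = 2 * 356 / 43
EC_dw = 712 / 43

16.5581 dS/m


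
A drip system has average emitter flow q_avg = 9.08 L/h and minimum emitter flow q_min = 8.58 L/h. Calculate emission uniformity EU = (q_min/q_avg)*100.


EU = (q_min/q_avg)*100 = (8.58/9.08)*100 = 94.4934%

94.4934 %


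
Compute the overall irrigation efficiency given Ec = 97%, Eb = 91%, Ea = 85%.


Ec = 0.97, Eb = 0.91, Ea = 0.85
E = 0.97 * 0.91 * 0.85 * 100 = 75.0295%

75.0295 %


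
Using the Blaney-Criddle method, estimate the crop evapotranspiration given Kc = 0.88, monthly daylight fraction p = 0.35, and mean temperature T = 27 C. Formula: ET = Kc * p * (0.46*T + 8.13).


ET = Kc * p * (0.46*T + 8.13)
ET = 0.88 * 0.35 * (0.46*27 + 8.13)
ET = 0.88 * 0.35 * 20.5500

6.3294 mm/day


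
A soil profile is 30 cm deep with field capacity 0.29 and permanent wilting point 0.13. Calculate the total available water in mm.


AWC = (FC - PWP) * d * 10
AWC = (0.29 - 0.13) * 30 * 10
AWC = 0.1600 * 30 * 10

48.0000 mm


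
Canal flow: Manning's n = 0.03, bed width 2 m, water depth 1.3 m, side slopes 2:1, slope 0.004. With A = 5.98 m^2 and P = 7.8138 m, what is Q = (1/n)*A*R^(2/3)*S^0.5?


R = A/P = 5.98/7.8138 = 0.765313
Q = (1/0.03) * 5.98 * 0.765313^(2/3) * 0.004^0.5

10.5480 m^3/s


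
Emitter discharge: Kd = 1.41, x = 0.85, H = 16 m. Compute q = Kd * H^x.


q = Kd * H^x = 1.41 * 16^0.85 = 1.41 * 10.556063

14.8840 L/h


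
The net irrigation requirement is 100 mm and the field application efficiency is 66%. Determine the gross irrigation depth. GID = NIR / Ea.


Ea = 66% = 0.66
GID = NIR / Ea = 100 / 0.66 = 151.5152 mm

151.5152 mm


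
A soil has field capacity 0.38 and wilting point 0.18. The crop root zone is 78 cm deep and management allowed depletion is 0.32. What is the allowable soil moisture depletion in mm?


SMD = (FC - PWP) * d * MAD * 10
SMD = (0.38 - 0.18) * 78 * 0.32 * 10
SMD = 0.2000 * 78 * 0.32 * 10

49.9200 mm


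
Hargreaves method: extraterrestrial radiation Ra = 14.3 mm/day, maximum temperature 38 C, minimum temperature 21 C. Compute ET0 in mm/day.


Tmean = (Tmax + Tmin)/2 = (38 + 21)/2 = 29.5
ET0 = 0.0023 * 14.3 * (29.5 + 17.8) * sqrt(38 - 21)
ET0 = 0.0023 * 14.3 * 47.3 * 4.123106

6.4143 mm/day


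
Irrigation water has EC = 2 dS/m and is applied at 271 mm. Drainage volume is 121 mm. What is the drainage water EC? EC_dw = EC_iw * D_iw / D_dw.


EC_dw = EC_iw * D_iw / D_dw
EC_dw = 2 * 271 / 121
EC_dw = 542 / 121

4.4793 dS/m


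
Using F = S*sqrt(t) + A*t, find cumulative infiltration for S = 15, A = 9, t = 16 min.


F = S*sqrt(t) + A*t
F = 15*sqrt(16) + 9*16
F = 15*4.000000 + 144

204.0000 mm


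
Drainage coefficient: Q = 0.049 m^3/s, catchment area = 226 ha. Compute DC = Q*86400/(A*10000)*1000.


DC = Q * 86400 / (A * 10000) * 1000
DC = 0.049 * 86400 / (226 * 10000) * 1000
DC = 4233600.0000 / 2260000

1.8733 mm/day


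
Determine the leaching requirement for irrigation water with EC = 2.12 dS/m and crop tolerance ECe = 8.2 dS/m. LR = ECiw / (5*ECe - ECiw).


LR = ECiw / (5*ECe - ECiw)
LR = 2.12 / (5*8.2 - 2.12)
LR = 2.12 / 38.8800

0.0545


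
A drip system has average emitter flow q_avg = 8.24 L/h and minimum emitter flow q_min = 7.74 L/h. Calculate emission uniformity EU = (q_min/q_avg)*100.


EU = (q_min/q_avg)*100 = (7.74/8.24)*100 = 93.9320%

93.9320 %


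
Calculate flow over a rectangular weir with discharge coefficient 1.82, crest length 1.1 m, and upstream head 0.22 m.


Q = C * L * H^(3/2) = 1.82 * 1.1 * 0.22^1.5 = 1.82 * 1.1 * 0.103189

0.2066 m^3/s


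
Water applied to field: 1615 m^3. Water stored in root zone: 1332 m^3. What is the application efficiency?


Ea = V_root / V_field * 100 = 1332 / 1615 * 100 = 82.4768%

82.4768 %


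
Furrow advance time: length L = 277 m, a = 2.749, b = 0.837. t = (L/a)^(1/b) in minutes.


t = (L/a)^(1/b)
t = (277/2.749)^(1/0.837)
t = 100.763914^(1/0.837)

247.4201 min


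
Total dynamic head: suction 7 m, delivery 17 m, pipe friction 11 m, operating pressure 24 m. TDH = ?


TDH = Hs + Hd + hf + Hp = 7 + 17 + 11 + 24 = 59

59 m


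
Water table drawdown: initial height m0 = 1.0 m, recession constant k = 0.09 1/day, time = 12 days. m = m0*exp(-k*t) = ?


m = m0 * exp(-k*t)
m = 1.0 * exp(-0.09 * 12)
m = 1.0 * exp(-1.0800)

0.3396 m


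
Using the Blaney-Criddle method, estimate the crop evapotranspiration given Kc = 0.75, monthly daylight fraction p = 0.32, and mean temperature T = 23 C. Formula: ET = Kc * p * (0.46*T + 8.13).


ET = Kc * p * (0.46*T + 8.13)
ET = 0.75 * 0.32 * (0.46*23 + 8.13)
ET = 0.75 * 0.32 * 18.7100

4.4904 mm/day


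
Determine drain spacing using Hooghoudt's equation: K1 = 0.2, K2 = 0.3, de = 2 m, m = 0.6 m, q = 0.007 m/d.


S^2 = 8*K2*de*m/q + 4*K1*m^2/q
S^2 = 8*0.3*2*0.6/0.007 + 4*0.2*0.6^2/0.007
S = sqrt(452.5714)

21.2737 m


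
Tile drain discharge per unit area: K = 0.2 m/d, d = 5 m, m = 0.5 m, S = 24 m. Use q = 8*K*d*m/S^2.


q = 8*K*d*m/S^2
q = 8*0.2*5*0.5/24^2
q = 4.0000 / 576

0.0069 m/d


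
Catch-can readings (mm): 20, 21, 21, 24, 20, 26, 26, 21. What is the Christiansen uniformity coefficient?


mean = 22.375000 mm
MAD = 2.218750 mm
CU = (1 - 2.218750/22.375000)*100

90.0838 %


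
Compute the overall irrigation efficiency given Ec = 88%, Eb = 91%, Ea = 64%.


Ec = 0.88, Eb = 0.91, Ea = 0.64
E = 0.88 * 0.91 * 0.64 * 100 = 51.2512%

51.2512 %


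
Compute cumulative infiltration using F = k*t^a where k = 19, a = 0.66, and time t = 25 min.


F = k * t^a = 19 * 25^0.66
F = 19 * 8.368361

158.9989 mm


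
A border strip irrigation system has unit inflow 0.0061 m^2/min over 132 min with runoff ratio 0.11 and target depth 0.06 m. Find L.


L = q*t/((1+r)*Z)
L = 0.0061*132/((1+0.11)*0.06)
L = 0.8052/0.0666

12.0901 m


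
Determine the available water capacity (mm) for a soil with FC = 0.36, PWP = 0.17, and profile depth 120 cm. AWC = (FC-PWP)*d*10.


AWC = (FC - PWP) * d * 10
AWC = (0.36 - 0.17) * 120 * 10
AWC = 0.1900 * 120 * 10

228.0000 mm


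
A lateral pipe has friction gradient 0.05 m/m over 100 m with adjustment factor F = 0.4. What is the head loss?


hf = J * L * F = 0.05 * 100 * 0.4 = 2.0000 m

2.0000 m


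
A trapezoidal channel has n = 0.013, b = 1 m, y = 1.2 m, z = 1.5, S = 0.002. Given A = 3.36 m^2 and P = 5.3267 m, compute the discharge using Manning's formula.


R = A/P = 3.36/5.3267 = 0.630785
Q = (1/0.013) * 3.36 * 0.630785^(2/3) * 0.002^0.5

8.5016 m^3/s


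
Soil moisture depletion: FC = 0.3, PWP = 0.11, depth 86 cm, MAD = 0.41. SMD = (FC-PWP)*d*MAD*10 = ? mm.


SMD = (FC - PWP) * d * MAD * 10
SMD = (0.3 - 0.11) * 86 * 0.41 * 10
SMD = 0.1900 * 86 * 0.41 * 10

66.9940 mm


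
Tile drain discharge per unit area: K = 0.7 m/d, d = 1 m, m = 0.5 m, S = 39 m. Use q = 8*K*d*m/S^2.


q = 8*K*d*m/S^2
q = 8*0.7*1*0.5/39^2
q = 2.8000 / 1521

0.0018 m/d


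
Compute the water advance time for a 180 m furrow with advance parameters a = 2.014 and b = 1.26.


t = (L/a)^(1/b)
t = (180/2.014)^(1/1.26)
t = 89.374379^(1/1.26)

35.3657 min


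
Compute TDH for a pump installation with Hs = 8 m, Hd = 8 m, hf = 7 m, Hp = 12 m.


TDH = Hs + Hd + hf + Hp = 8 + 8 + 7 + 12 = 35

35 m


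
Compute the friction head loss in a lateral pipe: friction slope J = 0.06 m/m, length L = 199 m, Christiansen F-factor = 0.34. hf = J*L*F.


hf = J * L * F = 0.06 * 199 * 0.34 = 4.0596 m

4.0596 m


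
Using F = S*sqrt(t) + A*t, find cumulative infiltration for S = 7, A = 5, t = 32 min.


F = S*sqrt(t) + A*t
F = 7*sqrt(32) + 5*32
F = 7*5.656854 + 160

199.5980 mm


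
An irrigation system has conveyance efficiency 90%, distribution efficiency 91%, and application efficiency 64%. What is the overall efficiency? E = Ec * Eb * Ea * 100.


Ec = 0.9, Eb = 0.91, Ea = 0.64
E = 0.9 * 0.91 * 0.64 * 100 = 52.4160%

52.4160 %


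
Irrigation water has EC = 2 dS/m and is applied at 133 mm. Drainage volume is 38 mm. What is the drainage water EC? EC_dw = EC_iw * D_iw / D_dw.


EC_dw = EC_iw * D_iw / D_dw
EC_dw = 2 * 133 / 38
EC_dw = 266 / 38

7.0000 dS/m


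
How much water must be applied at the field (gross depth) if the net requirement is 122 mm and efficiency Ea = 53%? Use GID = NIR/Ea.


Ea = 53% = 0.53
GID = NIR / Ea = 122 / 0.53 = 230.1887 mm

230.1887 mm


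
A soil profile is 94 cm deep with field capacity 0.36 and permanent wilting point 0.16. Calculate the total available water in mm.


AWC = (FC - PWP) * d * 10
AWC = (0.36 - 0.16) * 94 * 10
AWC = 0.2000 * 94 * 10

188.0000 mm


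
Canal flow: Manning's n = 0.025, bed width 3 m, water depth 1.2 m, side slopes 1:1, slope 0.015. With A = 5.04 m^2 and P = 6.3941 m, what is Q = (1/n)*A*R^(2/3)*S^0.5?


R = A/P = 5.04/6.3941 = 0.788227
Q = (1/0.025) * 5.04 * 0.788227^(2/3) * 0.015^0.5

21.0687 m^3/s


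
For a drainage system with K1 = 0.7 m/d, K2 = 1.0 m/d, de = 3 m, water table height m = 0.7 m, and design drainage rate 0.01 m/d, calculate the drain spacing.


S^2 = 8*K2*de*m/q + 4*K1*m^2/q
S^2 = 8*1.0*3*0.7/0.01 + 4*0.7*0.7^2/0.01
S = sqrt(1817.2000)

42.6286 m


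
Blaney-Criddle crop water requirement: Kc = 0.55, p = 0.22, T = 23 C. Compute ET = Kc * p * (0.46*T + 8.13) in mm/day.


ET = Kc * p * (0.46*T + 8.13)
ET = 0.55 * 0.22 * (0.46*23 + 8.13)
ET = 0.55 * 0.22 * 18.7100

2.2639 mm/day


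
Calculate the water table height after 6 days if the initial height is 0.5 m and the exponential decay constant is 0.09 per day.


m = m0 * exp(-k*t)
m = 0.5 * exp(-0.09 * 6)
m = 0.5 * exp(-0.5400)

0.2914 m


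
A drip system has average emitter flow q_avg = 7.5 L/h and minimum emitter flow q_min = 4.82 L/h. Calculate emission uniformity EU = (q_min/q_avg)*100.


EU = (q_min/q_avg)*100 = (4.82/7.5)*100 = 64.2667%

64.2667 %


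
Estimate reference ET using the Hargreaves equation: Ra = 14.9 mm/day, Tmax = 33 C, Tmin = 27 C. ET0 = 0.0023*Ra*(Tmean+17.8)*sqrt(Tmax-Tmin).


Tmean = (Tmax + Tmin)/2 = (33 + 27)/2 = 30.0
ET0 = 0.0023 * 14.9 * (30.0 + 17.8) * sqrt(33 - 27)
ET0 = 0.0023 * 14.9 * 47.8 * 2.449490

4.0125 mm/day


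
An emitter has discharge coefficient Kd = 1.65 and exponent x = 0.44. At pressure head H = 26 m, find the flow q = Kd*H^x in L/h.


q = Kd * H^x = 1.65 * 26^0.44 = 1.65 * 4.193612

6.9195 L/h


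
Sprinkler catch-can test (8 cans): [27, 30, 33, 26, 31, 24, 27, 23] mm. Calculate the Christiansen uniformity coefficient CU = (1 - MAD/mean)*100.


mean = 27.625000 mm
MAD = 2.781250 mm
CU = (1 - 2.781250/27.625000)*100

89.9321 %


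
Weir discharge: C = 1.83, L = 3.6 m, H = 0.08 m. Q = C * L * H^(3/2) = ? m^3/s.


Q = C * L * H^(3/2) = 1.83 * 3.6 * 0.08^1.5 = 1.83 * 3.6 * 0.022627

0.1491 m^3/s


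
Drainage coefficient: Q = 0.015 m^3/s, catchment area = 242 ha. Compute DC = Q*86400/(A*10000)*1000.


DC = Q * 86400 / (A * 10000) * 1000
DC = 0.015 * 86400 / (242 * 10000) * 1000
DC = 1296000.0000 / 2420000

0.5355 mm/day


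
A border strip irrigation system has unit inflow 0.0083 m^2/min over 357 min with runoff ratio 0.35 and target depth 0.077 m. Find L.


L = q*t/((1+r)*Z)
L = 0.0083*357/((1+0.35)*0.077)
L = 2.9631/0.10395

28.5051 m


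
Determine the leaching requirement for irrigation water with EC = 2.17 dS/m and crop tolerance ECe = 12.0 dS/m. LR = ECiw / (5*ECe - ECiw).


LR = ECiw / (5*ECe - ECiw)
LR = 2.17 / (5*12.0 - 2.17)
LR = 2.17 / 57.8300

0.0375


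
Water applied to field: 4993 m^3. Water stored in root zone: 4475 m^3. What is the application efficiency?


Ea = V_root / V_field * 100 = 4475 / 4993 * 100 = 89.6255%

89.6255 %


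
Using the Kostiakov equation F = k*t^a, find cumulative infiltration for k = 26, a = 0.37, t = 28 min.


F = k * t^a = 26 * 28^0.37
F = 26 * 3.431219

89.2117 mm


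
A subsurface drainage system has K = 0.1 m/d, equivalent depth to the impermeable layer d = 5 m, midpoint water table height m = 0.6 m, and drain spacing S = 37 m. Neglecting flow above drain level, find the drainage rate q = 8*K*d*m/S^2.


q = 8*K*d*m/S^2
q = 8*0.1*5*0.6/37^2
q = 2.4000 / 1369

0.0018 m/d


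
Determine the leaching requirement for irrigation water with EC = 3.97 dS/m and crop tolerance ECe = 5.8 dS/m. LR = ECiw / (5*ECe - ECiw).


LR = ECiw / (5*ECe - ECiw)
LR = 3.97 / (5*5.8 - 3.97)
LR = 3.97 / 25.0300

0.1586


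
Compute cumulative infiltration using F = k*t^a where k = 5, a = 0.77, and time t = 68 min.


F = k * t^a = 5 * 68^0.77
F = 5 * 25.765102

128.8255 mm


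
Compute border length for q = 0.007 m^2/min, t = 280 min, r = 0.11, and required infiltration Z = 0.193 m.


L = q*t/((1+r)*Z)
L = 0.007*280/((1+0.11)*0.193)
L = 1.96/0.21423

9.1490 m


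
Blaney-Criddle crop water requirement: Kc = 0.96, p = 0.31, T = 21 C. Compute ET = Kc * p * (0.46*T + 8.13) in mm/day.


ET = Kc * p * (0.46*T + 8.13)
ET = 0.96 * 0.31 * (0.46*21 + 8.13)
ET = 0.96 * 0.31 * 17.7900

5.2943 mm/day


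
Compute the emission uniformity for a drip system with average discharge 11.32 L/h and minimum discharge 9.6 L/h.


EU = (q_min/q_avg)*100 = (9.6/11.32)*100 = 84.8057%

84.8057 %


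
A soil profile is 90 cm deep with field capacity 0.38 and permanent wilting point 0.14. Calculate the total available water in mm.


AWC = (FC - PWP) * d * 10
AWC = (0.38 - 0.14) * 90 * 10
AWC = 0.2400 * 90 * 10

216.0000 mm


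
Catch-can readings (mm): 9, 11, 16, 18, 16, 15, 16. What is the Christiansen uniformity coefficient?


mean = 14.428571 mm
MAD = 2.530612 mm
CU = (1 - 2.530612/14.428571)*100

82.4611 %


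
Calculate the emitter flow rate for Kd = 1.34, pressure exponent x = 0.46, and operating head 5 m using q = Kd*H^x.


q = Kd * H^x = 1.34 * 5^0.46 = 1.34 * 2.096651

2.8095 L/h


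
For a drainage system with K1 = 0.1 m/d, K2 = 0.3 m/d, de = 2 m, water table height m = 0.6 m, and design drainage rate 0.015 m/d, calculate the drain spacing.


S^2 = 8*K2*de*m/q + 4*K1*m^2/q
S^2 = 8*0.3*2*0.6/0.015 + 4*0.1*0.6^2/0.015
S = sqrt(201.6000)

14.1986 m


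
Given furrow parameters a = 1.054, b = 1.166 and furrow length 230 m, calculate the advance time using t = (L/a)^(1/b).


t = (L/a)^(1/b)
t = (230/1.054)^(1/1.166)
t = 218.216319^(1/1.166)

101.3694 min


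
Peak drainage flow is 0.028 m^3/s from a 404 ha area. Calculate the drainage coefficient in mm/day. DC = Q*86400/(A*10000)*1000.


DC = Q * 86400 / (A * 10000) * 1000
DC = 0.028 * 86400 / (404 * 10000) * 1000
DC = 2419200.0000 / 4040000

0.5988 mm/day


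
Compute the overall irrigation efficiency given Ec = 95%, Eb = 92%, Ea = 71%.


Ec = 0.95, Eb = 0.92, Ea = 0.71
E = 0.95 * 0.92 * 0.71 * 100 = 62.0540%

62.0540 %


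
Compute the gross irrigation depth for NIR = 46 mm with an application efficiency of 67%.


Ea = 67% = 0.67
GID = NIR / Ea = 46 / 0.67 = 68.6567 mm

68.6567 mm


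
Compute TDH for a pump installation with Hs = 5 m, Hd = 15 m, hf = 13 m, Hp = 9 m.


TDH = Hs + Hd + hf + Hp = 5 + 15 + 13 + 9 = 42

42 m


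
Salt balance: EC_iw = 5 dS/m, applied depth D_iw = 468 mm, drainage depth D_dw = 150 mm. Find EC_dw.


EC_dw = EC_iw * D_iw / D_dw
EC_dw = 5 * 468 / 150
EC_dw = 2340 / 150

15.6000 dS/m


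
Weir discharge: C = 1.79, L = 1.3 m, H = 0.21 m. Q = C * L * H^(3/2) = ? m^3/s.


Q = C * L * H^(3/2) = 1.79 * 1.3 * 0.21^1.5 = 1.79 * 1.3 * 0.096234

0.2239 m^3/s


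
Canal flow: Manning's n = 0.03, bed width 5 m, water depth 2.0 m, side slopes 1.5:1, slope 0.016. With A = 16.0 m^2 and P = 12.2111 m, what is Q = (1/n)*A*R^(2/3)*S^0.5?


R = A/P = 16.0/12.2111 = 1.310283
Q = (1/0.03) * 16.0 * 1.310283^(2/3) * 0.016^0.5

80.7797 m^3/s


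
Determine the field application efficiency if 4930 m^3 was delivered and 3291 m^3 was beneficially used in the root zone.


Ea = V_root / V_field * 100 = 3291 / 4930 * 100 = 66.7546%

66.7546 %


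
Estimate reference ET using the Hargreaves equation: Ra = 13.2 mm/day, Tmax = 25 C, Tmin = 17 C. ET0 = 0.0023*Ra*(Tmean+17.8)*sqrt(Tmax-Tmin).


Tmean = (Tmax + Tmin)/2 = (25 + 17)/2 = 21.0
ET0 = 0.0023 * 13.2 * (21.0 + 17.8) * sqrt(25 - 17)
ET0 = 0.0023 * 13.2 * 38.8 * 2.828427

3.3318 mm/day


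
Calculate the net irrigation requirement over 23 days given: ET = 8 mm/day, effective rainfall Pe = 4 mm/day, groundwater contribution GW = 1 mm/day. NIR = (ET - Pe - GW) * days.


Daily deficit = ET - Pe - GW = 8 - 4 - 1 = 3 mm/day
NIR = 3 * 23 = 69 mm

69.0000 mm


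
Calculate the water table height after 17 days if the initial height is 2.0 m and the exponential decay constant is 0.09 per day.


m = m0 * exp(-k*t)
m = 2.0 * exp(-0.09 * 17)
m = 2.0 * exp(-1.5300)

0.4331 m


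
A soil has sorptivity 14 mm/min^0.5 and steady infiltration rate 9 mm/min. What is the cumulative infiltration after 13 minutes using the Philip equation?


F = S*sqrt(t) + A*t
F = 14*sqrt(13) + 9*13
F = 14*3.605551 + 117

167.4777 mm


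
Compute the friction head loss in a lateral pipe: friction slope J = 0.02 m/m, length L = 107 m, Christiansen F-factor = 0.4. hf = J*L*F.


hf = J * L * F = 0.02 * 107 * 0.4 = 0.8560 m

0.8560 m


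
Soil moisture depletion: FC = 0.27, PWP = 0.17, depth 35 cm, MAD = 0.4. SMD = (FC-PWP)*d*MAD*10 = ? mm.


SMD = (FC - PWP) * d * MAD * 10
SMD = (0.27 - 0.17) * 35 * 0.4 * 10
SMD = 0.1000 * 35 * 0.4 * 10

14.0000 mm


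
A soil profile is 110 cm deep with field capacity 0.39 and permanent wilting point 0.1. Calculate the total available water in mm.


AWC = (FC - PWP) * d * 10
AWC = (0.39 - 0.1) * 110 * 10
AWC = 0.2900 * 110 * 10

319.0000 mm


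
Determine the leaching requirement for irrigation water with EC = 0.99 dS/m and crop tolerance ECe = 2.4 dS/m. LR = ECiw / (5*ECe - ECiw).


LR = ECiw / (5*ECe - ECiw)
LR = 0.99 / (5*2.4 - 0.99)
LR = 0.99 / 11.0100

0.0899


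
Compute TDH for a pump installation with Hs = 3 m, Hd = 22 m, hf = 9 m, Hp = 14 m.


TDH = Hs + Hd + hf + Hp = 3 + 22 + 9 + 14 = 48

48 m


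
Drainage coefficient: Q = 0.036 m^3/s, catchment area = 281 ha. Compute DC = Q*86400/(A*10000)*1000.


DC = Q * 86400 / (A * 10000) * 1000
DC = 0.036 * 86400 / (281 * 10000) * 1000
DC = 3110400.0000 / 2810000

1.1069 mm/day


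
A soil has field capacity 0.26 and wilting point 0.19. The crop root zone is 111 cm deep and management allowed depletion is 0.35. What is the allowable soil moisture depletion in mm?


SMD = (FC - PWP) * d * MAD * 10
SMD = (0.26 - 0.19) * 111 * 0.35 * 10
SMD = 0.0700 * 111 * 0.35 * 10

27.1950 mm


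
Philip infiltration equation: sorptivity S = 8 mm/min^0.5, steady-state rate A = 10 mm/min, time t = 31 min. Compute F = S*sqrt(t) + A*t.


F = S*sqrt(t) + A*t
F = 8*sqrt(31) + 10*31
F = 8*5.567764 + 310

354.5421 mm
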